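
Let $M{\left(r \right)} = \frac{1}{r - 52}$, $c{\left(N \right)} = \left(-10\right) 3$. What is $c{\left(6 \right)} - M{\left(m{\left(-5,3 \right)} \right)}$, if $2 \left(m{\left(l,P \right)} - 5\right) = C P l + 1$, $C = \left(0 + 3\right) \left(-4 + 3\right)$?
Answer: $- \frac{719}{24} \approx -29.958$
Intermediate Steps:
$c{\left(N \right)} = -30$
$C = -3$ ($C = 3 \left(-1\right) = -3$)
$m{\left(l,P \right)} = \frac{11}{2} - \frac{3 P l}{2}$ ($m{\left(l,P \right)} = 5 + \frac{- 3 P l + 1}{2} = 5 + \frac{1 - 3 P l}{2} = 5 - \left(- \frac{1}{2} + \frac{3 P l}{2}\right) = \frac{11}{2} - \frac{3 P l}{2}$)
$M{\left(r \right)} = \frac{1}{-52 + r}$
$c{\left(6 \right)} - M{\left(m{\left(-5,3 \right)} \right)} = -30 - \frac{1}{-52 - \left(- \frac{11}{2} + \frac{9}{2} \left(-5\right)\right)} = -30 - \frac{1}{-52 + \left(\frac{11}{2} + \frac{45}{2}\right)} = -30 - \frac{1}{-52 + 28} = -30 - \frac{1}{-24} = -30 - - \frac{1}{24} = -30 + \frac{1}{24} = - \frac{719}{24}$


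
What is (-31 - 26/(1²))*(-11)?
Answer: 627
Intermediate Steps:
(-31 - 26/(1²))*(-11) = (-31 - 26/1)*(-11) = (-31 - 26*1)*(-11) = (-31 - 26)*(-11) = -57*(-11) = 627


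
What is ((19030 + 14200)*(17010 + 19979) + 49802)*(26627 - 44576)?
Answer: -22062807988128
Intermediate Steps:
((19030 + 14200)*(17010 + 19979) + 49802)*(26627 - 44576) = (33230*36989 + 49802)*(-17949) = (1229144470 + 49802)*(-17949) = 1229194272*(-17949) = -22062807988128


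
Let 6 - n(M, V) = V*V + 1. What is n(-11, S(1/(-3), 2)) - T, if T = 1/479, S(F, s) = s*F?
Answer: 19630/4311 ≈ 4.5535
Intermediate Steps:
S(F, s) = F*s
T = 1/479 ≈ 0.0020877
n(M, V) = 5 - V² (n(M, V) = 6 - (V*V + 1) = 6 - (V² + 1) = 6 - (1 + V²) = 6 + (-1 - V²) = 5 - V²)
n(-11, S(1/(-3), 2)) - T = (5 - (2/(-3))²) - 1*1/479 = (5 - (-⅓*2)²) - 1/479 = (5 - (-⅔)²) - 1/479 = (5 - 1*4/9) - 1/479 = (5 - 4/9) - 1/479 = 41/9 - 1/479 = 19630/4311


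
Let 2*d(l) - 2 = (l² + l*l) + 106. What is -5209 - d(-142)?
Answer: -25427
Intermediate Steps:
d(l) = 54 + l² (d(l) = 1 + ((l² + l*l) + 106)/2 = 1 + ((l² + l²) + 106)/2 = 1 + (2*l² + 106)/2 = 1 + (106 + 2*l²)/2 = 1 + (53 + l²) = 54 + l²)
-5209 - d(-142) = -5209 - (54 + (-142)²) = -5209 - (54 + 20164) = -5209 - 1*20218 = -5209 - 20218 = -25427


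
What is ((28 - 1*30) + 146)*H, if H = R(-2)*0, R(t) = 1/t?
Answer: 0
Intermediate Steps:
H = 0 (H = 0/(-2) = -½*0 = 0)
((28 - 1*30) + 146)*H = ((28 - 1*30) + 146)*0 = ((28 - 30) + 146)*0 = (-2 + 146)*0 = 144*0 = 0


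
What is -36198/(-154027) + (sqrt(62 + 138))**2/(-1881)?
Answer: 37283038/289724787 ≈ 0.12868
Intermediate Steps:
-36198/(-154027) + (sqrt(62 + 138))**2/(-1881) = -36198*(-1/154027) + (sqrt(200))**2*(-1/1881) = 36198/154027 + (10*sqrt(2))**2*(-1/1881) = 36198/154027 + 200*(-1/1881) = 36198/154027 - 200/1881 = 37283038/289724787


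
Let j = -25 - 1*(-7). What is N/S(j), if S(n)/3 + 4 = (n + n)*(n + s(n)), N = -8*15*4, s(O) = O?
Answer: -40/323 ≈ -0.12384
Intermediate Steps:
j = -18 (j = -25 + 7 = -18)
N = -480 (N = -120*4 = -480)
S(n) = -12 + 12*n² (S(n) = -12 + 3*((n + n)*(n + n)) = -12 + 3*((2*n)*(2*n)) = -12 + 3*(4*n²) = -12 + 12*n²)
N/S(j) = -480/(-12 + 12*(-18)²) = -480/(-12 + 12*324) = -480/(-12 + 3888) = -480/3876 = -480*1/3876 = -40/323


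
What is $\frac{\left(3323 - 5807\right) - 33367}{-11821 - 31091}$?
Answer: $\frac{35851}{42912} \approx 0.83545$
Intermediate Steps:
$\frac{\left(3323 - 5807\right) - 33367}{-11821 - 31091} = \frac{\left(3323 - 5807\right) - 33367}{-42912} = \left(-2484 - 33367\right) \left(- \frac{1}{42912}\right) = \left(-35851\right) \left(- \frac{1}{42912}\right) = \frac{35851}{42912}$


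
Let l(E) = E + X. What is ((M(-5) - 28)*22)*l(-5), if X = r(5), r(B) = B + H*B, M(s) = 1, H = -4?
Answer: 11880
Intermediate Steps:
r(B) = -3*B (r(B) = B - 4*B = -3*B)
X = -15 (X = -3*5 = -15)
l(E) = -15 + E (l(E) = E - 15 = -15 + E)
((M(-5) - 28)*22)*l(-5) = ((1 - 28)*22)*(-15 - 5) = -27*22*(-20) = -594*(-20) = 11880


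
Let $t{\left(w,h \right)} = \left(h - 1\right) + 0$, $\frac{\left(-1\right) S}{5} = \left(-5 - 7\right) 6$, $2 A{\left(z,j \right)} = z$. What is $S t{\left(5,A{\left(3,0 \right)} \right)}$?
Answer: $180$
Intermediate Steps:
$A{\left(z,j \right)} = \frac{z}{2}$
$S = 360$ ($S = - 5 \left(-5 - 7\right) 6 = - 5 \left(\left(-12\right) 6\right) = \left(-5\right) \left(-72\right) = 360$)
$t{\left(w,h \right)} = -1 + h$ ($t{\left(w,h \right)} = \left(-1 + h\right) + 0 = -1 + h$)
$S t{\left(5,A{\left(3,0 \right)} \right)} = 360 \left(-1 + \frac{1}{2} \cdot 3\right) = 360 \left(-1 + \frac{3}{2}\right) = 360 \cdot \frac{1}{2} = 180$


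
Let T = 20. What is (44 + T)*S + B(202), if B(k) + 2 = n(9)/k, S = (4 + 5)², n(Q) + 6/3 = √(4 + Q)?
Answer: 523381/101 + √13/202 ≈ 5182.0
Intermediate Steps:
n(Q) = -2 + √(4 + Q)
S = 81 (S = 9² = 81)
B(k) = -2 + (-2 + √13)/k (B(k) = -2 + (-2 + √(4 + 9))/k = -2 + (-2 + √13)/k)
(44 + T)*S + B(202) = (44 + 20)*81 + (-2 + √13 - 2*202)/202 = 64*81 + (-2 + √13 - 404)/202 = 5184 + (-406 + √13)/202 = 5184 + (-203/101 + √13/202) = 523381/101 + √13/202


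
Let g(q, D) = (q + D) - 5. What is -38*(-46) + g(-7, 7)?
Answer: 1743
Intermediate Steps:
g(q, D) = -5 + D + q (g(q, D) = (D + q) - 5 = -5 + D + q)
-38*(-46) + g(-7, 7) = -38*(-46) + (-5 + 7 - 7) = 1748 - 5 = 1743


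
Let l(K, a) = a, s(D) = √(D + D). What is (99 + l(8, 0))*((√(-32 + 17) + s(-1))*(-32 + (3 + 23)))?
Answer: 594*I*(-√2 - √15) ≈ -3140.6*I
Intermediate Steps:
s(D) = √2*√D (s(D) = √(2*D) = √2*√D)
(99 + l(8, 0))*((√(-32 + 17) + s(-1))*(-32 + (3 + 23))) = (99 + 0)*((√(-32 + 17) + √2*√(-1))*(-32 + (3 + 23))) = 99*((√(-15) + √2*I)*(-32 + 26)) = 99*((I*√15 + I*√2)*(-6)) = 99*((I*√2 + I*√15)*(-6)) = 99*(-6*I*√2 - 6*I*√15) = -594*I*√2 - 594*I*√15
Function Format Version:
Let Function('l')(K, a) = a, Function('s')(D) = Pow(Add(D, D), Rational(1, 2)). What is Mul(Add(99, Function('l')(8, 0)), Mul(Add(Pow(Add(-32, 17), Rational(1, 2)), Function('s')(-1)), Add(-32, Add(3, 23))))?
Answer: Mul(594, I, Add(Mul(-1, Pow(2, Rational(1, 2))), Mul(-1, Pow(15, Rational(1, 2))))) ≈ Mul(-3140.6, I)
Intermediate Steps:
Function('s')(D) = Mul(Pow(2, Rational(1, 2)), Pow(D, Rational(1, 2))) (Function('s')(D) = Pow(Mul(2, D), Rational(1, 2)) = Mul(Pow(2, Rational(1, 2)), Pow(D, Rational(1, 2))))
Mul(Add(99, Function('l')(8, 0)), Mul(Add(Pow(Add(-32, 17), Rational(1, 2)), Function('s')(-1)), Add(-32, Add(3, 23)))) = Mul(Add(99, 0), Mul(Add(Pow(Add(-32, 17), Rational(1, 2)), Mul(Pow(2, Rational(1, 2)), Pow(-1, Rational(1, 2)))), Add(-32, Add(3, 23)))) = Mul(99, Mul(Add(Pow(-15, Rational(1, 2)), Mul(Pow(2, Rational(1, 2)), I)), Add(-32, 26))) = Mul(99, Mul(Add(Mul(I, Pow(15, Rational(1, 2))), Mul(I, Pow(2, Rational(1, 2)))), -6)) = Mul(99, Mul(Add(Mul(I, Pow(2, Rational(1, 2))), Mul(I, Pow(15, Rational(1, 2)))), -6)) = Mul(99, Add(Mul(-6, I, Pow(2, Rational(1, 2))), Mul(-6, I, Pow(15, Rational(1, 2))))) = Add(Mul(-594, I, Pow(2, Rational(1, 2))), Mul(-594, I, Pow(15, Rational(1, 2))))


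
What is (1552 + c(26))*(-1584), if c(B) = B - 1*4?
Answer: -2493216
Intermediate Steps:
c(B) = -4 + B (c(B) = B - 4 = -4 + B)
(1552 + c(26))*(-1584) = (1552 + (-4 + 26))*(-1584) = (1552 + 22)*(-1584) = 1574*(-1584) = -2493216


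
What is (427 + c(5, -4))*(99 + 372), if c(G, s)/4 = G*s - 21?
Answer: 123873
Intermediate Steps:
c(G, s) = -84 + 4*G*s (c(G, s) = 4*(G*s - 21) = 4*(-21 + G*s) = -84 + 4*G*s)
(427 + c(5, -4))*(99 + 372) = (427 + (-84 + 4*5*(-4)))*(99 + 372) = (427 + (-84 - 80))*471 = (427 - 164)*471 = 263*471 = 123873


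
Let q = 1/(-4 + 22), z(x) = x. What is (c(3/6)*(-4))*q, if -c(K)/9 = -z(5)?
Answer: -10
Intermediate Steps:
c(K) = 45 (c(K) = -(-9)*5 = -9*(-5) = 45)
q = 1/18 ≈ 0.055556
(c(3/6)*(-4))*q = (45*(-4))*(1/18) = -180*1/18 = -10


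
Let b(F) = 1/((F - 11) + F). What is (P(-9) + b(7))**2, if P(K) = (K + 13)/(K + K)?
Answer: 1/81 ≈ 0.012346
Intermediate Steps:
P(K) = (13 + K)/(2*K) (P(K) = (13 + K)/((2*K)) = (13 + K)*(1/(2*K)) = (13 + K)/(2*K))
b(F) = 1/(-11 + 2*F) (b(F) = 1/((-11 + F) + F) = 1/(-11 + 2*F))
(P(-9) + b(7))**2 = ((1/2)*(13 - 9)/(-9) + 1/(-11 + 2*7))**2 = ((1/2)*(-1/9)*4 + 1/(-11 + 14))**2 = (-2/9 + 1/3)**2 = (1/9)**2 = 1/81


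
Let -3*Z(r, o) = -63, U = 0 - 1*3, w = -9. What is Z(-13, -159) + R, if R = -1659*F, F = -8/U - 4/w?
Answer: -15421/3 ≈ -5140.3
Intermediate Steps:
U = -3 (U = 0 - 3 = -3)
Z(r, o) = 21 (Z(r, o) = -⅓*(-63) = 21)
F = 28/9 (F = -8/(-3) - 4/(-9) = -8*(-⅓) - 4*(-⅑) = 8/3 + 4/9 = 28/9 ≈ 3.1111)
R = -15484/3 (R = -1659*28/9 = -15484/3 ≈ -5161.3)
Z(-13, -159) + R = 21 - 15484/3 = -15421/3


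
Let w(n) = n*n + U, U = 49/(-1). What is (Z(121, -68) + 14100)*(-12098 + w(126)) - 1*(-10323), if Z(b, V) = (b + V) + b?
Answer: 53238069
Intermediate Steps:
U = -49 (U = 49*(-1) = -49)
w(n) = -49 + n² (w(n) = n*n - 49 = n² - 49 = -49 + n²)
Z(b, V) = V + 2*b (Z(b, V) = (V + b) + b = V + 2*b)
(Z(121, -68) + 14100)*(-12098 + w(126)) - 1*(-10323) = ((-68 + 2*121) + 14100)*(-12098 + (-49 + 126²)) - 1*(-10323) = ((-68 + 242) + 14100)*(-12098 + (-49 + 15876)) + 10323 = (174 + 14100)*(-12098 + 15827) + 10323 = 14274*3729 + 10323 = 53227746 + 10323 = 53238069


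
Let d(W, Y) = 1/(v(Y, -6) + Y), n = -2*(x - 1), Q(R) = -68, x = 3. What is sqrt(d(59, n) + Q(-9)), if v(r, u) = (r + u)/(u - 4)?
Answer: I*sqrt(615)/3 ≈ 8.2664*I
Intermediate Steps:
n = -4 (n = -2*(3 - 1) = -2*2 = -4)
v(r, u) = (r + u)/(-4 + u)
d(W, Y) = 1/(3/5 + 9*Y/10) (d(W, Y) = 1/((Y - 6)/(-4 - 6) + Y) = 1/((-6 + Y)/(-10) + Y) = 1/(-(-6 + Y)/10 + Y) = 1/((3/5 - Y/10) + Y) = 1/(3/5 + 9*Y/10))
sqrt(d(59, n) + Q(-9)) = sqrt(10/(3*(2 + 3*(-4))) - 68) = sqrt(10/(3*(2 - 12)) - 68) = sqrt((10/3)/(-10) - 68) = sqrt((10/3)*(-1/10) - 68) = sqrt(-1/3 - 68) = sqrt(-205/3) = I*sqrt(615)/3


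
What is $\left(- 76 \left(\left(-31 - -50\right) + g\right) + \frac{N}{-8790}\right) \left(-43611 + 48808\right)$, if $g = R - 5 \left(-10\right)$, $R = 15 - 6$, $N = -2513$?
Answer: $- \frac{270787642579}{8790} \approx -3.0806 \cdot 10^{7}$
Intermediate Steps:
$R = 9$
$g = 59$ ($g = 9 - 5 \left(-10\right) = 9 - -50 = 9 + 50 = 59$)
$\left(- 76 \left(\left(-31 - -50\right) + g\right) + \frac{N}{-8790}\right) \left(-43611 + 48808\right) = \left(- 76 \left(\left(-31 - -50\right) + 59\right) - \frac{2513}{-8790}\right) \left(-43611 + 48808\right) = \left(- 76 \left(\left(-31 + 50\right) + 59\right) - - \frac{2513}{8790}\right) 5197 = \left(- 76 \left(19 + 59\right) + \frac{2513}{8790}\right) 5197 = \left(\left(-76\right) 78 + \frac{2513}{8790}\right) 5197 = \left(-5928 + \frac{2513}{8790}\right) 5197 = \left(- \frac{52104607}{8790}\right) 5197 = - \frac{270787642579}{8790}$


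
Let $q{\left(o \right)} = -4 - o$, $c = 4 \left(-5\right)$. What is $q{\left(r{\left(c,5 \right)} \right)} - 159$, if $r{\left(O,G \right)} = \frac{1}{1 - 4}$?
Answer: $- \frac{488}{3} \approx -162.67$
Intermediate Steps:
$c = -20$
$r{\left(O,G \right)} = - \frac{1}{3}$ ($r{\left(O,G \right)} = \frac{1}{-3} = - \frac{1}{3}$)
$q{\left(r{\left(c,5 \right)} \right)} - 159 = \left(-4 - - \frac{1}{3}\right) - 159 = \left(-4 + \frac{1}{3}\right) - 159 = - \frac{11}{3} - 159 = - \frac{488}{3}$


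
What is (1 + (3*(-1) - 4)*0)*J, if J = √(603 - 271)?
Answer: 2*√83 ≈ 18.221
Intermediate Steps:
J = 2*√83 (J = √332 = 2*√83 ≈ 18.221)
(1 + (3*(-1) - 4)*0)*J = (1 + (3*(-1) - 4)*0)*(2*√83) = (1 + (-3 - 4)*0)*(2*√83) = (1 - 7*0)*(2*√83) = (1 + 0)*(2*√83) = 1*(2*√83) = 2*√83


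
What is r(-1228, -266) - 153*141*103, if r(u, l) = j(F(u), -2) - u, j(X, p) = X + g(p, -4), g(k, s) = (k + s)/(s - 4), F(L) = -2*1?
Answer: -8883169/4 ≈ -2.2208e+6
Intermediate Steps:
F(L) = -2
g(k, s) = (k + s)/(-4 + s)
j(X, p) = ½ + X - p/8 (j(X, p) = X + (p - 4)/(-4 - 4) = X + (-4 + p)/(-8) = X - (-4 + p)/8 = X + (½ - p/8) = ½ + X - p/8)
r(u, l) = -5/4 - u (r(u, l) = (½ - 2 - ⅛*(-2)) - u = (½ - 2 + ¼) - u = -5/4 - u)
r(-1228, -266) - 153*141*103 = (-5/4 - 1*(-1228)) - 153*141*103 = (-5/4 + 1228) - 21573*103 = 4907/4 - 1*2222019 = 4907/4 - 2222019 = -8883169/4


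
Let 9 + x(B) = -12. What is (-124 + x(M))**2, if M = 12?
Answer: 21025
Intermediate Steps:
x(B) = -21 (x(B) = -9 - 12 = -21)
(-124 + x(M))**2 = (-124 - 21)**2 = (-145)**2 = 21025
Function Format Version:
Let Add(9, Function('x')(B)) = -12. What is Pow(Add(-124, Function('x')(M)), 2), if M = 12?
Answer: 21025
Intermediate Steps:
Function('x')(B) = -21 (Function('x')(B) = Add(-9, -12) = -21)
Pow(Add(-124, Function('x')(M)), 2) = Pow(Add(-124, -21), 2) = Pow(-145, 2) = 21025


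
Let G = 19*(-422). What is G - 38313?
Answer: -46331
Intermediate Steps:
G = -8018
G - 38313 = -8018 - 38313 = -46331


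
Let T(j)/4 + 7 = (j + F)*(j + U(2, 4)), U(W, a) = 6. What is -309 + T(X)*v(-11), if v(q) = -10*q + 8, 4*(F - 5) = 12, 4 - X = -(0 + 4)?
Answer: 102115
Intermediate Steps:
X = 8 (X = 4 - (-1)*(0 + 4) = 4 - (-1)*4 = 4 - 1*(-4) = 4 + 4 = 8)
F = 8 (F = 5 + (¼)*12 = 5 + 3 = 8)
v(q) = 8 - 10*q
T(j) = -28 + 4*(6 + j)*(8 + j) (T(j) = -28 + 4*((j + 8)*(j + 6)) = -28 + 4*((8 + j)*(6 + j)) = -28 + 4*((6 + j)*(8 + j)) = -28 + 4*(6 + j)*(8 + j))
-309 + T(X)*v(-11) = -309 + (164 + 4*8² + 56*8)*(8 - 10*(-11)) = -309 + (164 + 4*64 + 448)*(8 + 110) = -309 + (164 + 256 + 448)*118 = -309 + 868*118 = -309 + 102424 = 102115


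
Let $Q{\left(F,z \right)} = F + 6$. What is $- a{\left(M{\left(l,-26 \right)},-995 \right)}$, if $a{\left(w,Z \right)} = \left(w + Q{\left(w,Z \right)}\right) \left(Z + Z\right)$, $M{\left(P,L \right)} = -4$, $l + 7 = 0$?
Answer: $-3980$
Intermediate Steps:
$l = -7$ ($l = -7 + 0 = -7$)
$Q{\left(F,z \right)} = 6 + F$
$a{\left(w,Z \right)} = 2 Z \left(6 + 2 w\right)$ ($a{\left(w,Z \right)} = \left(w + \left(6 + w\right)\right) \left(Z + Z\right) = \left(6 + 2 w\right) 2 Z = 2 Z \left(6 + 2 w\right)$)
$- a{\left(M{\left(l,-26 \right)},-995 \right)} = - 4 \left(-995\right) \left(3 - 4\right) = - 4 \left(-995\right) \left(-1\right) = \left(-1\right) 3980 = -3980$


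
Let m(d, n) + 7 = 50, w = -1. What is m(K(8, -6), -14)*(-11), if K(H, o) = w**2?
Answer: -473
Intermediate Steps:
K(H, o) = 1 (K(H, o) = (-1)**2 = 1)
m(d, n) = 43 (m(d, n) = -7 + 50 = 43)
m(K(8, -6), -14)*(-11) = 43*(-11) = -473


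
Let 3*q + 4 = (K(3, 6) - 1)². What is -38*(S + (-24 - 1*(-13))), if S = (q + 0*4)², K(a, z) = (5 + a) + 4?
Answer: -57380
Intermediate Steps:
K(a, z) = 9 + a
q = 39 (q = -4/3 + ((9 + 3) - 1)²/3 = -4/3 + (12 - 1)²/3 = -4/3 + (⅓)*11² = -4/3 + (⅓)*121 = -4/3 + 121/3 = 39)
S = 1521 (S = (39 + 0*4)² = (39 + 0)² = 39² = 1521)
-38*(S + (-24 - 1*(-13))) = -38*(1521 + (-24 - 1*(-13))) = -38*(1521 + (-24 + 13)) = -38*(1521 - 11) = -38*1510 = -57380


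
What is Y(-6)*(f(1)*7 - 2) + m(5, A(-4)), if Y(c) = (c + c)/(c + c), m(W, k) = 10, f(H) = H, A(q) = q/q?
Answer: 15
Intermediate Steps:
A(q) = 1
Y(c) = 1 (Y(c) = (2*c)/((2*c)) = (2*c)*(1/(2*c)) = 1)
Y(-6)*(f(1)*7 - 2) + m(5, A(-4)) = 1*(1*7 - 2) + 10 = 1*(7 - 2) + 10 = 1*5 + 10 = 5 + 10 = 15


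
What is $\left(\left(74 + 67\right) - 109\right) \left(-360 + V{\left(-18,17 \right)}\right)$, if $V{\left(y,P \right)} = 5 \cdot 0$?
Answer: $-11520$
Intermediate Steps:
$V{\left(y,P \right)} = 0$
$\left(\left(74 + 67\right) - 109\right) \left(-360 + V{\left(-18,17 \right)}\right) = \left(\left(74 + 67\right) - 109\right) \left(-360 + 0\right) = \left(141 - 109\right) \left(-360\right) = 32 \left(-360\right) = -11520$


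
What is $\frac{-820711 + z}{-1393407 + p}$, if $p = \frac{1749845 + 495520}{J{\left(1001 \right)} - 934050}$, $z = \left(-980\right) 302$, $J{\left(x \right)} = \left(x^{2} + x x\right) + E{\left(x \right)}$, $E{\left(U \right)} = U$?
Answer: $\frac{1195902157463}{1492271161506} \approx 0.8014$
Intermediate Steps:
$J{\left(x \right)} = x + 2 x^{2}$ ($J{\left(x \right)} = \left(x^{2} + x x\right) + x = \left(x^{2} + x^{2}\right) + x = 2 x^{2} + x = x + 2 x^{2}$)
$z = -295960$
$p = \frac{2245365}{1070953}$ ($p = \frac{1749845 + 495520}{1001 \left(1 + 2 \cdot 1001\right) - 934050} = \frac{2245365}{1001 \left(1 + 2002\right) - 934050} = \frac{2245365}{1001 \cdot 2003 - 934050} = \frac{2245365}{2005003 - 934050} = \frac{2245365}{1070953} \approx 2.0966$)
$\frac{-820711 + z}{-1393407 + p} = \frac{-820711 - 295960}{-1393407 + \frac{2245365}{1070953}} = - \frac{1116671}{- \frac{1492271161506}{1070953}} = \left(-1116671\right) \left(- \frac{1070953}{1492271161506}\right) = \frac{1195902157463}{1492271161506}$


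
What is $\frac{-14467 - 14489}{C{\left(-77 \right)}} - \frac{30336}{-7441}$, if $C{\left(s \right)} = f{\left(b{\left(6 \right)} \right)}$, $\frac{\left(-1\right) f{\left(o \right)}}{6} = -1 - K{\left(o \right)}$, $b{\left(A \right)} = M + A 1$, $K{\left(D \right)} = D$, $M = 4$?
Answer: $- \frac{35576570}{81851} \approx -434.65$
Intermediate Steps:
$b{\left(A \right)} = 4 + A$ ($b{\left(A \right)} = 4 + A 1 = 4 + A$)
$f{\left(o \right)} = 6 + 6 o$ ($f{\left(o \right)} = - 6 \left(-1 - o\right) = 6 + 6 o$)
$C{\left(s \right)} = 66$ ($C{\left(s \right)} = 6 + 6 \left(4 + 6\right) = 6 + 6 \cdot 10 = 6 + 60 = 66$)
$\frac{-14467 - 14489}{C{\left(-77 \right)}} - \frac{30336}{-7441} = \frac{-14467 - 14489}{66} - \frac{30336}{-7441} = \left(-14467 - 14489\right) \frac{1}{66} - - \frac{30336}{7441} = \left(-28956\right) \frac{1}{66} + \frac{30336}{7441} = - \frac{4826}{11} + \frac{30336}{7441} = - \frac{35576570}{81851}$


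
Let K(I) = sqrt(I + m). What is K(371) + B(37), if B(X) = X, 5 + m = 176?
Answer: 37 + sqrt(542) ≈ 60.281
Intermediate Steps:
m = 171 (m = -5 + 176 = 171)
K(I) = sqrt(171 + I) (K(I) = sqrt(I + 171) = sqrt(171 + I))
K(371) + B(37) = sqrt(171 + 371) + 37 = sqrt(542) + 37 = 37 + sqrt(542)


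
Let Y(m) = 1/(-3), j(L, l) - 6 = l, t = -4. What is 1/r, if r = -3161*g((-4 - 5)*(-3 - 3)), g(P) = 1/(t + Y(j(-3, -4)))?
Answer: 13/9483 ≈ 0.0013709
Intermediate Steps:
j(L, l) = 6 + l
Y(m) = -⅓
g(P) = -3/13 (g(P) = 1/(-4 - ⅓) = 1/(-13/3) = -3/13)
r = 9483/13 (r = -3161*(-3/13) = 9483/13 ≈ 729.46)
1/r = 1/(9483/13) = 13/9483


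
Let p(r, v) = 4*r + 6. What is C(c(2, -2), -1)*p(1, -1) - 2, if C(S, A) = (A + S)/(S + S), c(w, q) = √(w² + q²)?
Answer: 3 - 5*√2/4 ≈ 1.2322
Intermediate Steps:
p(r, v) = 6 + 4*r
c(w, q) = √(q² + w²)
C(S, A) = (A + S)/(2*S) (C(S, A) = (A + S)/((2*S)) = (A + S)*(1/(2*S)) = (A + S)/(2*S))
C(c(2, -2), -1)*p(1, -1) - 2 = ((-1 + √((-2)² + 2²))/(2*(√((-2)² + 2²))))*(6 + 4*1) - 2 = ((-1 + √(4 + 4))/(2*(√(4 + 4))))*(6 + 4) - 2 = ((-1 + √8)/(2*(√8)))*10 - 2 = ((-1 + 2*√2)/(2*((2*√2))))*10 - 2 = ((√2/4)*(-1 + 2*√2)/2)*10 - 2 = (√2*(-1 + 2*√2)/8)*10 - 2 = 5*√2*(-1 + 2*√2)/4 - 2 = -2 + 5*√2*(-1 + 2*√2)/4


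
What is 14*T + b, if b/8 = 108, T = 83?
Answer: 2026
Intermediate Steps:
b = 864 (b = 8*108 = 864)
14*T + b = 14*83 + 864 = 1162 + 864 = 2026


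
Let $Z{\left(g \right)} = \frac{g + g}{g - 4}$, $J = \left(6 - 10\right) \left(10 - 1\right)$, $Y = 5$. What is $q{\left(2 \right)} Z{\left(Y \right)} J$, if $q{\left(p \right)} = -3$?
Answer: $1080$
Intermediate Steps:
$J = -36$ ($J = \left(-4\right) 9 = -36$)
$Z{\left(g \right)} = \frac{2 g}{-4 + g}$
$q{\left(2 \right)} Z{\left(Y \right)} J = - 3 \cdot 2 \cdot 5 \frac{1}{-4 + 5} \left(-36\right) = - 3 \cdot 2 \cdot 5 \cdot 1^{-1} \left(-36\right) = - 3 \cdot 2 \cdot 5 \cdot 1 \left(-36\right) = \left(-3\right) 10 \left(-36\right) = \left(-30\right) \left(-36\right) = 1080$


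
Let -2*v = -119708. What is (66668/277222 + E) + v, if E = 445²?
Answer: 35744899403/138611 ≈ 2.5788e+5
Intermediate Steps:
v = 59854 (v = -½*(-119708) = 59854)
E = 198025
(66668/277222 + E) + v = (66668/277222 + 198025) + 59854 = (66668*(1/277222) + 198025) + 59854 = (33334/138611 + 198025) + 59854 = 27448476609/138611 + 59854 = 35744899403/138611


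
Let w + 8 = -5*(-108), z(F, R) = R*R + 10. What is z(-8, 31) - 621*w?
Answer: -329401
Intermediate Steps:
z(F, R) = 10 + R² (z(F, R) = R² + 10 = 10 + R²)
w = 532 (w = -8 - 5*(-108) = -8 + 540 = 532)
z(-8, 31) - 621*w = (10 + 31²) - 621*532 = (10 + 961) - 330372 = 971 - 330372 = -329401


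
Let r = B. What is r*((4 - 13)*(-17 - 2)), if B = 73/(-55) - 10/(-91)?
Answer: -1041903/5005 ≈ -208.17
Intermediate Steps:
B = -6093/5005 (B = 73*(-1/55) - 10*(-1/91) = -73/55 + 10/91 = -6093/5005 ≈ -1.2174)
r = -6093/5005 ≈ -1.2174
r*((4 - 13)*(-17 - 2)) = -6093*(4 - 13)*(-17 - 2)/5005 = -(-54837)*(-19)/5005 = -6093/5005*171 = -1041903/5005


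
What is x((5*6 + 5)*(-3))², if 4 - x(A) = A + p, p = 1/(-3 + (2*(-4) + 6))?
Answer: 298116/25 ≈ 11925.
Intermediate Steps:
p = -⅕ (p = 1/(-3 + (-8 + 6)) = 1/(-3 - 2) = 1/(-5) = -⅕ ≈ -0.20000)
x(A) = 21/5 - A (x(A) = 4 - (A - ⅕) = 4 - (-⅕ + A) = 4 + (⅕ - A) = 21/5 - A)
x((5*6 + 5)*(-3))² = (21/5 - (5*6 + 5)*(-3))² = (21/5 - (30 + 5)*(-3))² = (21/5 - 35*(-3))² = (21/5 - 1*(-105))² = (21/5 + 105)² = (546/5)² = 298116/25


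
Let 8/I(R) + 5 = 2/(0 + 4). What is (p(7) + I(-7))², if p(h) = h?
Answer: 2209/81 ≈ 27.272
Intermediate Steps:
I(R) = -16/9 (I(R) = 8/(-5 + 2/(0 + 4)) = 8/(-5 + 2/4) = 8/(-5 + (¼)*2) = 8/(-5 + ½) = 8/(-9/2) = 8*(-2/9) = -16/9)
(p(7) + I(-7))² = (7 - 16/9)² = (47/9)² = 2209/81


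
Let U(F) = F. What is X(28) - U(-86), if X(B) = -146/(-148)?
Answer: 6437/74 ≈ 86.986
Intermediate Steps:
X(B) = 73/74 (X(B) = -146*(-1/148) = 73/74)
X(28) - U(-86) = 73/74 - 1*(-86) = 73/74 + 86 = 6437/74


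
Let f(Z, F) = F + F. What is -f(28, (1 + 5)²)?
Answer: -72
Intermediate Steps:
f(Z, F) = 2*F
-f(28, (1 + 5)²) = -2*(1 + 5)² = -2*6² = -2*36 = -1*72 = -72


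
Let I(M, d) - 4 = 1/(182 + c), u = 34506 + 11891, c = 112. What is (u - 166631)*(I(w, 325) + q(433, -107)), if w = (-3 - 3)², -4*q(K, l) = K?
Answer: 1228330583/98 ≈ 1.2534e+7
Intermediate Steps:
q(K, l) = -K/4
u = 46397
w = 36 (w = (-6)² = 36)
I(M, d) = 1177/294 (I(M, d) = 4 + 1/(182 + 112) = 4 + 1/294 = 1177/294)
(u - 166631)*(I(w, 325) + q(433, -107)) = (46397 - 166631)*(1177/294 - ¼*433) = -120234*(1177/294 - 433/4) = -120234*(-61297/588) = 1228330583/98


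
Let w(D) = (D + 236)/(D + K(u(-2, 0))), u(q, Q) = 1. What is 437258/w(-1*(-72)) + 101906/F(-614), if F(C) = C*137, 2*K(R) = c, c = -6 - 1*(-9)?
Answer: 193099417399/1850596 ≈ 1.0434e+5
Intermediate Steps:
c = 3 (c = -6 + 9 = 3)
K(R) = 3/2 (K(R) = (1/2)*3 = 3/2)
F(C) = 137*C
w(D) = (236 + D)/(3/2 + D) (w(D) = (D + 236)/(D + 3/2) = (236 + D)/(3/2 + D))
437258/w(-1*(-72)) + 101906/F(-614) = 437258/((2*(236 - 1*(-72))/(3 + 2*(-1*(-72))))) + 101906/((137*(-614))) = 437258/((2*(236 + 72)/(3 + 2*72))) + 101906/(-84118) = 437258/((2*308/(3 + 144))) + 101906*(-1/84118) = 437258/((2*308/147)) - 50953/42059 = 437258/((2*(1/147)*308)) - 50953/42059 = 437258/(88/21) - 50953/42059 = 437258*(21/88) - 50953/42059 = 4591209/44 - 50953/42059 = 193099417399/1850596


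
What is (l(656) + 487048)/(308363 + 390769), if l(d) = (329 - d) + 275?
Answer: 40583/58261 ≈ 0.69657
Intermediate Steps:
l(d) = 604 - d
(l(656) + 487048)/(308363 + 390769) = ((604 - 1*656) + 487048)/(308363 + 390769) = ((604 - 656) + 487048)/699132 = (-52 + 487048)*(1/699132) = 486996*(1/699132) = 40583/58261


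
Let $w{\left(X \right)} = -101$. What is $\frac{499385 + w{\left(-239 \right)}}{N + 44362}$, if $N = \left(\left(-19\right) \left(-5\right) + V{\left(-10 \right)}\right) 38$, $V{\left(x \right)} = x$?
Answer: $\frac{13869}{1322} \approx 10.491$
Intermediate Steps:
$N = 3230$ ($N = \left(\left(-19\right) \left(-5\right) - 10\right) 38 = \left(95 - 10\right) 38 = 85 \cdot 38 = 3230$)
$\frac{499385 + w{\left(-239 \right)}}{N + 44362} = \frac{499385 - 101}{3230 + 44362} = \frac{499284}{47592} = 499284 \cdot \frac{1}{47592} = \frac{13869}{1322}$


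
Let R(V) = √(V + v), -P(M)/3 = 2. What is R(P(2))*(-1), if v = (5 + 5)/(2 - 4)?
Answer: -I*√11 ≈ -3.3166*I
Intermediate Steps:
v = -5 (v = 10/(-2) = 10*(-½) = -5)
P(M) = -6 (P(M) = -3*2 = -6)
R(V) = √(-5 + V) (R(V) = √(V - 5) = √(-5 + V))
R(P(2))*(-1) = √(-5 - 6)*(-1) = √(-11)*(-1) = (I*√11)*(-1) = -I*√11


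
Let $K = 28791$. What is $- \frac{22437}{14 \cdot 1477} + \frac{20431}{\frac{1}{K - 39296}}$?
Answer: $- \frac{4438070672527}{20678} \approx -2.1463 \cdot 10^{8}$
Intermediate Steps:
$- \frac{22437}{14 \cdot 1477} + \frac{20431}{\frac{1}{K - 39296}} = - \frac{22437}{14 \cdot 1477} + \frac{20431}{\frac{1}{28791 - 39296}} = - \frac{22437}{20678} + \frac{20431}{\frac{1}{-10505}} = \left(-22437\right) \frac{1}{20678} + \frac{20431}{- \frac{1}{10505}} = - \frac{22437}{20678} + 20431 \left(-10505\right) = - \frac{22437}{20678} - 214627655 = - \frac{4438070672527}{20678}$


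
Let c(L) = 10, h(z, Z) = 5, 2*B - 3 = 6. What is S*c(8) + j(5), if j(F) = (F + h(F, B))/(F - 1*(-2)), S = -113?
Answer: -7900/7 ≈ -1128.6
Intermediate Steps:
B = 9/2 (B = 3/2 + (1/2)*6 = 3/2 + 3 = 9/2 ≈ 4.5000)
j(F) = (5 + F)/(2 + F) (j(F) = (F + 5)/(F - 1*(-2)) = (5 + F)/(F + 2) = (5 + F)/(2 + F))
S*c(8) + j(5) = -113*10 + (5 + 5)/(2 + 5) = -1130 + 10/7 = -7900/7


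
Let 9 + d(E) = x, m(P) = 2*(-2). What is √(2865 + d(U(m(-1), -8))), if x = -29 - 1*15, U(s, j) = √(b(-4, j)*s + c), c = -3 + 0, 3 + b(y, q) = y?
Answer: 2*√703 ≈ 53.028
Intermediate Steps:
b(y, q) = -3 + y
c = -3
m(P) = -4
U(s, j) = √(-3 - 7*s) (U(s, j) = √((-3 - 4)*s - 3) = √(-7*s - 3) = √(-3 - 7*s))
x = -44 (x = -29 - 15 = -44)
d(E) = -53 (d(E) = -9 - 44 = -53)
√(2865 + d(U(m(-1), -8))) = √(2865 - 53) = √2812 = 2*√703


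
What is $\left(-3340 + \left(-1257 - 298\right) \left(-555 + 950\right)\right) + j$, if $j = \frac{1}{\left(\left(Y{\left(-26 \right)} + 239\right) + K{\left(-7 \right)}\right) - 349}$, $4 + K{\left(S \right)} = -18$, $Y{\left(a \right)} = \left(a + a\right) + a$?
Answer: $- \frac{129688651}{210} \approx -6.1757 \cdot 10^{5}$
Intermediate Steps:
$Y{\left(a \right)} = 3 a$ ($Y{\left(a \right)} = 2 a + a = 3 a$)
$K{\left(S \right)} = -22$ ($K{\left(S \right)} = -4 - 18 = -22$)
$j = - \frac{1}{210}$ ($j = \frac{1}{\left(\left(3 \left(-26\right) + 239\right) - 22\right) - 349} = \frac{1}{\left(\left(-78 + 239\right) - 22\right) - 349} = \frac{1}{\left(161 - 22\right) - 349} = \frac{1}{139 - 349} = \frac{1}{-210} = - \frac{1}{210} \approx -0.0047619$)
$\left(-3340 + \left(-1257 - 298\right) \left(-555 + 950\right)\right) + j = \left(-3340 + \left(-1257 - 298\right) \left(-555 + 950\right)\right) - \frac{1}{210} = \left(-3340 - 614225\right) - \frac{1}{210} = -617565 - \frac{1}{210} = - \frac{129688651}{210}$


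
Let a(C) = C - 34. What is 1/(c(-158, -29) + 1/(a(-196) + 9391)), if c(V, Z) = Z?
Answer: -9161/265668 ≈ -0.034483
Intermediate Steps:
a(C) = -34 + C
1/(c(-158, -29) + 1/(a(-196) + 9391)) = 1/(-29 + 1/((-34 - 196) + 9391)) = 1/(-29 + 1/(-230 + 9391)) = 1/(-29 + 1/9161) = 1/(-265668/9161) = -9161/265668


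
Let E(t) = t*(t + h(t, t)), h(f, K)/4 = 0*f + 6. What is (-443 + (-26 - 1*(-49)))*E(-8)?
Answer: 53760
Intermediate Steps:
h(f, K) = 24 (h(f, K) = 4*(0*f + 6) = 4*(0 + 6) = 4*6 = 24)
E(t) = t*(24 + t) (E(t) = t*(t + 24) = t*(24 + t))
(-443 + (-26 - 1*(-49)))*E(-8) = (-443 + (-26 - 1*(-49)))*(-8*(24 - 8)) = (-443 + (-26 + 49))*(-8*16) = (-443 + 23)*(-128) = -420*(-128) = 53760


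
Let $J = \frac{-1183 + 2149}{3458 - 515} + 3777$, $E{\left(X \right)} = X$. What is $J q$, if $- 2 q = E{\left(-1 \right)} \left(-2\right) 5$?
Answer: $- \frac{18527795}{981} \approx -18887.0$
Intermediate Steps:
$J = \frac{3705559}{981}$ ($J = \frac{966}{2943} + 3777 = 966 \cdot \frac{1}{2943} + 3777 = \frac{322}{981} + 3777 = \frac{3705559}{981} \approx 3777.3$)
$q = -5$ ($q = - \frac{\left(-1\right) \left(-2\right) 5}{2} = - \frac{2 \cdot 5}{2} = \left(- \frac{1}{2}\right) 10 = -5$)
$J q = \frac{3705559}{981} \left(-5\right) = - \frac{18527795}{981}$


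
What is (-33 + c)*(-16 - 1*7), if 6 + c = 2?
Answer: 851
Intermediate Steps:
c = -4 (c = -6 + 2 = -4)
(-33 + c)*(-16 - 1*7) = (-33 - 4)*(-16 - 1*7) = -37*(-16 - 7) = -37*(-23) = 851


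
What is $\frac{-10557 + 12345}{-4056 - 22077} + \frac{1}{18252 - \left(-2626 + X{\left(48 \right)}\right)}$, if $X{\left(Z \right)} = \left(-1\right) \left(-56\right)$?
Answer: $- \frac{12401201}{181380442} \approx -0.068371$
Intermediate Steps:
$X{\left(Z \right)} = 56$
$\frac{-10557 + 12345}{-4056 - 22077} + \frac{1}{18252 - \left(-2626 + X{\left(48 \right)}\right)} = \frac{-10557 + 12345}{-4056 - 22077} + \frac{1}{18252 + \left(2626 - 56\right)} = \frac{1788}{-26133} + \frac{1}{18252 + \left(2626 - 56\right)} = 1788 \left(- \frac{1}{26133}\right) + \frac{1}{18252 + 2570} = - \frac{596}{8711} + \frac{1}{20822} = - \frac{12401201}{181380442}$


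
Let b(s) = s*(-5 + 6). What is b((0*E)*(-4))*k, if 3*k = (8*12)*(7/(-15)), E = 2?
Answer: 0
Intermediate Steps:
b(s) = s (b(s) = s*1 = s)
k = -224/15 (k = ((8*12)*(7/(-15)))/3 = (96*(7*(-1/15)))/3 = (96*(-7/15))/3 = (⅓)*(-224/5) = -224/15 ≈ -14.933)
b((0*E)*(-4))*k = ((0*2)*(-4))*(-224/15) = (0*(-4))*(-224/15) = 0*(-224/15) = 0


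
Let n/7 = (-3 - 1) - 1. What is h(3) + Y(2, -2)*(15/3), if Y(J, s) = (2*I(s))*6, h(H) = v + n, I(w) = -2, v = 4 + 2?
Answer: -149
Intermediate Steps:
v = 6
n = -35 (n = 7*((-3 - 1) - 1) = 7*(-4 - 1) = 7*(-5) = -35)
h(H) = -29 (h(H) = 6 - 35 = -29)
Y(J, s) = -24 (Y(J, s) = (2*(-2))*6 = -4*6 = -24)
h(3) + Y(2, -2)*(15/3) = -29 - 360/3 = -29 - 24*5 = -29 - 120 = -149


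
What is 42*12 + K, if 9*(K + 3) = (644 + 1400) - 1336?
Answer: 1739/3 ≈ 579.67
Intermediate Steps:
K = 227/3 (K = -3 + ((644 + 1400) - 1336)/9 = -3 + (2044 - 1336)/9 = -3 + (⅑)*708 = -3 + 236/3 = 227/3 ≈ 75.667)
42*12 + K = 42*12 + 227/3 = 504 + 227/3 = 1739/3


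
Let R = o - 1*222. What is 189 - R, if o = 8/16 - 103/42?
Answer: 8672/21 ≈ 412.95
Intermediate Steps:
o = -41/21 (o = 8*(1/16) - 103*1/42 = ½ - 103/42 = -41/21 ≈ -1.9524)
R = -4703/21 (R = -41/21 - 1*222 = -41/21 - 222 = -4703/21 ≈ -223.95)
189 - R = 189 - 1*(-4703/21) = 189 + 4703/21 = 8672/21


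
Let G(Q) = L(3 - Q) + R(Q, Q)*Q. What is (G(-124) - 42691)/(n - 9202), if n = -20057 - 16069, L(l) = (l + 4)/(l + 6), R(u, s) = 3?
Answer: 357953/376789 ≈ 0.95001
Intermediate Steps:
L(l) = (4 + l)/(6 + l)
n = -36126
G(Q) = 3*Q + (7 - Q)/(9 - Q) (G(Q) = (4 + (3 - Q))/(6 + (3 - Q)) + 3*Q = (7 - Q)/(9 - Q) + 3*Q = 3*Q + (7 - Q)/(9 - Q))
(G(-124) - 42691)/(n - 9202) = ((-7 - 124 + 3*(-124)*(-9 - 124))/(-9 - 124) - 42691)/(-36126 - 9202) = ((-7 - 124 + 3*(-124)*(-133))/(-133) - 42691)/(-45328) = (-(-7 - 124 + 49476)/133 - 42691)*(-1/45328) = (-1/133*49345 - 42691)*(-1/45328) = (-49345/133 - 42691)*(-1/45328) = -5727248/133*(-1/45328) = 357953/376789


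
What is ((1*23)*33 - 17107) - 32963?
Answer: -49311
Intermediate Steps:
((1*23)*33 - 17107) - 32963 = (23*33 - 17107) - 32963 = (759 - 17107) - 32963 = -16348 - 32963 = -49311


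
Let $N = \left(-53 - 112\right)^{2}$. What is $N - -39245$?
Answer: $66470$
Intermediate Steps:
$N = 27225$ ($N = \left(-165\right)^{2} = 27225$)
$N - -39245 = 27225 - -39245 = 27225 + 39245 = 66470$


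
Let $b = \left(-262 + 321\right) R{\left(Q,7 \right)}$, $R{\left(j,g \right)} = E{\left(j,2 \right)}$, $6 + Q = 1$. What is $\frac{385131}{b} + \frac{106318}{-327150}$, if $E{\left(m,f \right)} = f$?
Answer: $\frac{62991530563}{19301850} \approx 3263.5$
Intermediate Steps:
$Q = -5$ ($Q = -6 + 1 = -5$)
$R{\left(j,g \right)} = 2$
$b = 118$ ($b = \left(-262 + 321\right) 2 = 59 \cdot 2 = 118$)
$\frac{385131}{b} + \frac{106318}{-327150} = \frac{385131}{118} + \frac{106318}{-327150} = 385131 \cdot \frac{1}{118} + 106318 \left(- \frac{1}{327150}\right) = \frac{385131}{118} - \frac{53159}{163575} = \frac{62991530563}{19301850}$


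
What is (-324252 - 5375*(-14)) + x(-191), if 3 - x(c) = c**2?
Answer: -285480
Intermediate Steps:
x(c) = 3 - c**2
(-324252 - 5375*(-14)) + x(-191) = (-324252 - 5375*(-14)) + (3 - 1*(-191)**2) = (-324252 + 75250) + (3 - 1*36481) = -249002 + (3 - 36481) = -249002 - 36478 = -285480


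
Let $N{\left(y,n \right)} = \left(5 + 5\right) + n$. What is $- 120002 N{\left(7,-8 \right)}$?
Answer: $-240004$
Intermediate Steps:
$N{\left(y,n \right)} = 10 + n$
$- 120002 N{\left(7,-8 \right)} = - 120002 \left(10 - 8\right) = \left(-120002\right) 2 = -240004$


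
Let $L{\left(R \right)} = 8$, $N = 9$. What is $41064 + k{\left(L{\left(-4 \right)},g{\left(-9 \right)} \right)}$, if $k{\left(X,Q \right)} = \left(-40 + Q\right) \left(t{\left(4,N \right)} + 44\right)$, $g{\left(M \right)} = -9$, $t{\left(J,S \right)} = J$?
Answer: $38712$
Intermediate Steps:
$k{\left(X,Q \right)} = -1920 + 48 Q$ ($k{\left(X,Q \right)} = \left(-40 + Q\right) \left(4 + 44\right) = \left(-40 + Q\right) 48 = -1920 + 48 Q$)
$41064 + k{\left(L{\left(-4 \right)},g{\left(-9 \right)} \right)} = 41064 + \left(-1920 + 48 \left(-9\right)\right) = 41064 - 2352 = 38712$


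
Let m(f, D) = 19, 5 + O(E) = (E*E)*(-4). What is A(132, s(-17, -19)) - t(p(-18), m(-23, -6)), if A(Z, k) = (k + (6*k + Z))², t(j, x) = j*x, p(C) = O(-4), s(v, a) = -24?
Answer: 2607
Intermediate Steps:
O(E) = -5 - 4*E² (O(E) = -5 + (E*E)*(-4) = -5 + E²*(-4) = -5 - 4*E²)
p(C) = -69 (p(C) = -5 - 4*(-4)² = -5 - 4*16 = -5 - 64 = -69)
A(Z, k) = (Z + 7*k)² (A(Z, k) = (k + (Z + 6*k))² = (Z + 7*k)²)
A(132, s(-17, -19)) - t(p(-18), m(-23, -6)) = (132 + 7*(-24))² - (-69)*19 = (132 - 168)² - 1*(-1311) = (-36)² + 1311 = 1296 + 1311 = 2607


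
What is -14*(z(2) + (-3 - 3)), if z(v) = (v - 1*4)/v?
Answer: 98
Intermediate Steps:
z(v) = (-4 + v)/v (z(v) = (v - 4)/v = (-4 + v)/v)
-14*(z(2) + (-3 - 3)) = -14*((-4 + 2)/2 + (-3 - 3)) = -14*((½)*(-2) - 6) = -14*(-1 - 6) = -14*(-7) = 98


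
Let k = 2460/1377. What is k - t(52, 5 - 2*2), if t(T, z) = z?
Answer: 361/459 ≈ 0.78649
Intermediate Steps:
k = 820/459 (k = 2460*(1/1377) = 820/459 ≈ 1.7865)
k - t(52, 5 - 2*2) = 820/459 - (5 - 2*2) = 820/459 - (5 - 4) = 820/459 - 1*1 = 820/459 - 1 = 361/459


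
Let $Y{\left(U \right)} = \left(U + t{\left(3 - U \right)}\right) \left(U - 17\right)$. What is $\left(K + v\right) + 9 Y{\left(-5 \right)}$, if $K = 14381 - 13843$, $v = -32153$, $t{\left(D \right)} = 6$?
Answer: $-31813$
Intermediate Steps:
$Y{\left(U \right)} = \left(-17 + U\right) \left(6 + U\right)$ ($Y{\left(U \right)} = \left(U + 6\right) \left(U - 17\right) = \left(6 + U\right) \left(-17 + U\right) = \left(-17 + U\right) \left(6 + U\right)$)
$K = 538$ ($K = 14381 - 13843 = 538$)
$\left(K + v\right) + 9 Y{\left(-5 \right)} = \left(538 - 32153\right) + 9 \left(-102 + \left(-5\right)^{2} - -55\right) = -31615 + 9 \left(-102 + 25 + 55\right) = -31615 + 9 \left(-22\right) = -31615 - 198 = -31813$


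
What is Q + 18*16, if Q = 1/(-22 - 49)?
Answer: 20447/71 ≈ 287.99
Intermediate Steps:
Q = -1/71 (Q = 1/(-71) = -1/71 ≈ -0.014085)
Q + 18*16 = -1/71 + 18*16 = -1/71 + 288 = 20447/71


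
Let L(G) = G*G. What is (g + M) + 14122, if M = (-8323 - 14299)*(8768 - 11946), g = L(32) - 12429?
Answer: 71895433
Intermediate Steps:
L(G) = G²
g = -11405 (g = 32² - 12429 = 1024 - 12429 = -11405)
M = 71892716 (M = -22622*(-3178) = 71892716)
(g + M) + 14122 = (-11405 + 71892716) + 14122 = 71881311 + 14122 = 71895433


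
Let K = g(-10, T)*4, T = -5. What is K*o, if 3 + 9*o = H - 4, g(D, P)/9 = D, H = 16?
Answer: -360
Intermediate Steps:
g(D, P) = 9*D
K = -360 (K = (9*(-10))*4 = -90*4 = -360)
o = 1 (o = -⅓ + (16 - 4)/9 = -⅓ + (⅑)*12 = -⅓ + 4/3 = 1)
K*o = -360*1 = -360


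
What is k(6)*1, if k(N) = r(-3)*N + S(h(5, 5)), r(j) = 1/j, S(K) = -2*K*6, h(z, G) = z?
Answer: -62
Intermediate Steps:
S(K) = -12*K
r(j) = 1/j
k(N) = -60 - N/3 (k(N) = N/(-3) - 12*5 = -N/3 - 60 = -60 - N/3)
k(6)*1 = (-60 - ⅓*6)*1 = (-60 - 2)*1 = -62*1 = -62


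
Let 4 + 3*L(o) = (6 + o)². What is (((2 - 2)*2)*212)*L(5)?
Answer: 0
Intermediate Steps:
L(o) = -4/3 + (6 + o)²/3
(((2 - 2)*2)*212)*L(5) = (((2 - 2)*2)*212)*(-4/3 + (6 + 5)²/3) = ((0*2)*212)*(-4/3 + (⅓)*11²) = (0*212)*(-4/3 + (⅓)*121) = 0*(-4/3 + 121/3) = 0*39 = 0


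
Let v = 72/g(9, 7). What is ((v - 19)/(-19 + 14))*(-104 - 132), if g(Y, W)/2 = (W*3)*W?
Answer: -216884/245 ≈ -885.24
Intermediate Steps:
g(Y, W) = 6*W² (g(Y, W) = 2*((W*3)*W) = 2*((3*W)*W) = 2*(3*W²) = 6*W²)
v = 12/49 (v = 72/((6*7²)) = 72/((6*49)) = 72/294 = 72*(1/294) = 12/49 ≈ 0.24490)
((v - 19)/(-19 + 14))*(-104 - 132) = ((12/49 - 19)/(-19 + 14))*(-104 - 132) = -919/49/(-5)*(-236) = -919/49*(-⅕)*(-236) = (919/245)*(-236) = -216884/245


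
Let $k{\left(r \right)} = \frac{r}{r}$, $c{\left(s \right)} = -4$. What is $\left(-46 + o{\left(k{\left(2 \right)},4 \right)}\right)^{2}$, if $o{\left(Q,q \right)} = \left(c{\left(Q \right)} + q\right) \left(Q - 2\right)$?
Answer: $2116$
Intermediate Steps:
$k{\left(r \right)} = 1$
$o{\left(Q,q \right)} = \left(-4 + q\right) \left(-2 + Q\right)$ ($o{\left(Q,q \right)} = \left(-4 + q\right) \left(Q - 2\right) = \left(-4 + q\right) \left(-2 + Q\right)$)
$\left(-46 + o{\left(k{\left(2 \right)},4 \right)}\right)^{2} = \left(-46 + \left(8 - 4 - 8 + 1 \cdot 4\right)\right)^{2} = \left(-46 + \left(8 - 4 - 8 + 4\right)\right)^{2} = \left(-46 + 0\right)^{2} = \left(-46\right)^{2} = 2116$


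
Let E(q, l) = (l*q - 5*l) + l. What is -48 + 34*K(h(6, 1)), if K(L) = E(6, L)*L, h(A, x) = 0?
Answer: -48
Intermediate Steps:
E(q, l) = -4*l + l*q (E(q, l) = (-5*l + l*q) + l = -4*l + l*q)
K(L) = 2*L² (K(L) = (L*(-4 + 6))*L = (L*2)*L = (2*L)*L = 2*L²)
-48 + 34*K(h(6, 1)) = -48 + 34*(2*0²) = -48 + 34*(2*0) = -48 + 34*0 = -48 + 0 = -48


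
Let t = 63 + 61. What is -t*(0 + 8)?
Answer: -992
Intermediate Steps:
t = 124
-t*(0 + 8) = -124*(0 + 8) = -124*8 = -1*992 = -992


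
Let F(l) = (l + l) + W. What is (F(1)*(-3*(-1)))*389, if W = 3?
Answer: 5835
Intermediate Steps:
F(l) = 3 + 2*l (F(l) = (l + l) + 3 = 2*l + 3 = 3 + 2*l)
(F(1)*(-3*(-1)))*389 = ((3 + 2*1)*(-3*(-1)))*389 = ((3 + 2)*3)*389 = (5*3)*389 = 15*389 = 5835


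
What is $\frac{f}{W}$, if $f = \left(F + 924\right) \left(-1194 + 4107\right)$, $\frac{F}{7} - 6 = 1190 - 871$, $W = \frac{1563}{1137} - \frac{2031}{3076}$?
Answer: $\frac{10863762579348}{832847} \approx 1.3044 \cdot 10^{7}$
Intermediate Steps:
$W = \frac{832847}{1165804}$ ($W = 1563 \cdot \frac{1}{1137} - \frac{2031}{3076} = \frac{521}{379} - \frac{2031}{3076} = \frac{832847}{1165804} \approx 0.7144$)
$F = 2275$ ($F = 42 + 7 \left(1190 - 871\right) = 42 + 7 \cdot 319 = 42 + 2233 = 2275$)
$f = 9318687$ ($f = \left(2275 + 924\right) \left(-1194 + 4107\right) = 3199 \cdot 2913 = 9318687$)
$\frac{f}{W} = \frac{9318687}{\frac{832847}{1165804}} = 9318687 \cdot \frac{1165804}{832847} = \frac{10863762579348}{832847}$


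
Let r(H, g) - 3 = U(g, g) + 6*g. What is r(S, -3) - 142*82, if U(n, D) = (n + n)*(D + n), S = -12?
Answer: -11623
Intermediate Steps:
U(n, D) = 2*n*(D + n) (U(n, D) = (2*n)*(D + n) = 2*n*(D + n))
r(H, g) = 3 + 4*g² + 6*g (r(H, g) = 3 + (2*g*(g + g) + 6*g) = 3 + (2*g*(2*g) + 6*g) = 3 + (4*g² + 6*g) = 3 + 4*g² + 6*g)
r(S, -3) - 142*82 = (3 + 4*(-3)² + 6*(-3)) - 142*82 = (3 + 4*9 - 18) - 11644 = (3 + 36 - 18) - 11644 = 21 - 11644 = -11623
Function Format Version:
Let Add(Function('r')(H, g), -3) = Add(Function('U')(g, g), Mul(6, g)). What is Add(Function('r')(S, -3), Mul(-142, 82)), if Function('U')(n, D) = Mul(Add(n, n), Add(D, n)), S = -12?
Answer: -11623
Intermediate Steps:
Function('U')(n, D) = Mul(2, n, Add(D, n)) (Function('U')(n, D) = Mul(Mul(2, n), Add(D, n)) = Mul(2, n, Add(D, n)))
Function('r')(H, g) = Add(3, Mul(4, Pow(g, 2)), Mul(6, g)) (Function('r')(H, g) = Add(3, Add(Mul(2, g, Add(g, g)), Mul(6, g))) = Add(3, Add(Mul(2, g, Mul(2, g)), Mul(6, g))) = Add(3, Add(Mul(4, Pow(g, 2)), Mul(6, g))) = Add(3, Mul(4, Pow(g, 2)), Mul(6, g)))
Add(Function('r')(S, -3), Mul(-142, 82)) = Add(Add(3, Mul(4, Pow(-3, 2)), Mul(6, -3)), Mul(-142, 82)) = Add(Add(3, Mul(4, 9), -18), -11644) = Add(Add(3, 36, -18), -11644) = Add(21, -11644) = -11623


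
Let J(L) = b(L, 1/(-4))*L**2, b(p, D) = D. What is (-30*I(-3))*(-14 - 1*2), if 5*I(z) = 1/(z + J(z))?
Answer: -128/7 ≈ -18.286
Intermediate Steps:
J(L) = -L**2/4 (J(L) = L**2/(-4) = -L**2/4)
I(z) = 1/(5*(z - z**2/4))
(-30*I(-3))*(-14 - 1*2) = (-24/((-3)*(4 - 1*(-3))))*(-14 - 1*2) = (-24*(-1)/(3*(4 + 3)))*(-14 - 2) = -24*(-1)/(3*7)*(-16) = -30*(-4/105)*(-16) = (8/7)*(-16) = -128/7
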